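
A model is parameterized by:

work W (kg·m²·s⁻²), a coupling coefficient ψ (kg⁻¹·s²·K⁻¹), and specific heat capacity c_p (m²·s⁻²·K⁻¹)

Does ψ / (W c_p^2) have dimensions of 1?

no

Sum the exponent of each base dimension across the product:
  M: −[W]_M + [ψ]_M − 2·[c_p]_M = −(1) + (-1) − 2·(0) = -2
  L: −[W]_L + [ψ]_L − 2·[c_p]_L = −(2) + (0) − 2·(2) = -6
  T: −[W]_T + [ψ]_T − 2·[c_p]_T = −(-2) + (2) − 2·(-2) = 8
  Θ: −[W]_Θ + [ψ]_Θ − 2·[c_p]_Θ = −(0) + (-1) − 2·(-1) = 1
Net dimensions [M⁻² L⁻⁶ T⁸ Θ] ≠ [1] — not dimensionless.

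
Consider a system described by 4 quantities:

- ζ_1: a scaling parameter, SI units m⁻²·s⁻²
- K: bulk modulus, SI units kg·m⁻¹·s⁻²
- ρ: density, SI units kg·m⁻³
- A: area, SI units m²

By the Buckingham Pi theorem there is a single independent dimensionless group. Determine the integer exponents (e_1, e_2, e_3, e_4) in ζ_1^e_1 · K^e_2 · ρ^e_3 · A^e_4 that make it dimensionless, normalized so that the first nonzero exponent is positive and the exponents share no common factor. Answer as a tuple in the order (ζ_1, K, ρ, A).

M: e_1·(0) + e_2·(1) + e_3·(1) + e_4·(0) = 0
L: e_1·(-2) + e_2·(-1) + e_3·(-3) + e_4·(2) = 0
T: e_1·(-2) + e_2·(-2) + e_3·(0) + e_4·(0) = 0
Solving this homogeneous linear system for the smallest-integer solution (first nonzero entry positive) gives (1, -1, 1, 2).

(1, -1, 1, 2)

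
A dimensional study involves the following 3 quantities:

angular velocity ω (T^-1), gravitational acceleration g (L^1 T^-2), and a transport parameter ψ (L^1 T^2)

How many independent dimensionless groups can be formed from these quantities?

There are 3 variables and 2 base dimensions (L, T).
The dimension matrix has rank 2.
Independent dimensionless groups: 3 − 2 = 1.

1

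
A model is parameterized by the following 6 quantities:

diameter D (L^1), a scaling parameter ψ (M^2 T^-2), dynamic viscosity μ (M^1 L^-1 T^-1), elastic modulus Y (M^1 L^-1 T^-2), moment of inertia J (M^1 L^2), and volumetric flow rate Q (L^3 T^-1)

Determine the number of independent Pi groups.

There are 6 variables and 3 base dimensions (M, L, T).
The dimension matrix has rank 3.
Independent dimensionless groups: 6 − 3 = 3.

3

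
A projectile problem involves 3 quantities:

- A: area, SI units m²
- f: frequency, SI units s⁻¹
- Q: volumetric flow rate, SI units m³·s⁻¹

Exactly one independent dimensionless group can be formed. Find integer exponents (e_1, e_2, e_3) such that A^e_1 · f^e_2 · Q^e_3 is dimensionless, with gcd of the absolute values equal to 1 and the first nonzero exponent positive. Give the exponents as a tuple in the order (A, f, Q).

L: e_1·(2) + e_2·(0) + e_3·(3) = 0
T: e_1·(0) + e_2·(-1) + e_3·(-1) = 0
Solving this homogeneous linear system for the smallest-integer solution (first nonzero entry positive) gives (3, 2, -2).

(3, 2, -2)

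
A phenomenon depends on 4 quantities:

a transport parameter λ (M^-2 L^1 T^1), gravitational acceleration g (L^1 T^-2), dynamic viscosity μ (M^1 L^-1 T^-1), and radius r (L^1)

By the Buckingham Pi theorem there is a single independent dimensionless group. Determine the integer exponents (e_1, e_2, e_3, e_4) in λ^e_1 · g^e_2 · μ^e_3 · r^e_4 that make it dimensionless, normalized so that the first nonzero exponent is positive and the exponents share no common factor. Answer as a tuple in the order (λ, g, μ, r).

M: e_1·(-2) + e_2·(0) + e_3·(1) + e_4·(0) = 0
L: e_1·(1) + e_2·(1) + e_3·(-1) + e_4·(1) = 0
T: e_1·(1) + e_2·(-2) + e_3·(-1) + e_4·(0) = 0
Solving this homogeneous linear system for the smallest-integer solution (first nonzero entry positive) gives (2, -1, 4, 3).

(2, -1, 4, 3)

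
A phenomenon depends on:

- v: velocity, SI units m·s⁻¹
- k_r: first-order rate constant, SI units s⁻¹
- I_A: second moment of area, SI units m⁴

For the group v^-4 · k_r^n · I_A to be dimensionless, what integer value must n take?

4

Balance the T exponent: (-1)·n from k_r, plus −4·(-1) + (0) = 4 from the rest, must sum to zero.
−n + 4 = 0, so n = 4.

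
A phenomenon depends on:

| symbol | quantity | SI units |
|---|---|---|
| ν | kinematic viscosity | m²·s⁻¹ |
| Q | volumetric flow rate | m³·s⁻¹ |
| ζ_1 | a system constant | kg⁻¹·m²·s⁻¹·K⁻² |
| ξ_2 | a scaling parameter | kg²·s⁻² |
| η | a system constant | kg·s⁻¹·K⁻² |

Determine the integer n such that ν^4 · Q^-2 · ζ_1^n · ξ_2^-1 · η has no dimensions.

Balance the M exponent: (-1)·n from ζ_1, plus 4·(0) − 2·(0) − (2) + (1) = -1 from the rest, must sum to zero.
−n − 1 = 0, so n = -1.

-1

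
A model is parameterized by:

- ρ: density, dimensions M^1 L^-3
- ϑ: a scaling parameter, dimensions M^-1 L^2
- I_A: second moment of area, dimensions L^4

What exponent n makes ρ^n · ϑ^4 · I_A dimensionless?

Balance the M exponent: (1)·n from ρ, plus 4·(-1) + (0) = -4 from the rest, must sum to zero.
n − 4 = 0, so n = 4.

4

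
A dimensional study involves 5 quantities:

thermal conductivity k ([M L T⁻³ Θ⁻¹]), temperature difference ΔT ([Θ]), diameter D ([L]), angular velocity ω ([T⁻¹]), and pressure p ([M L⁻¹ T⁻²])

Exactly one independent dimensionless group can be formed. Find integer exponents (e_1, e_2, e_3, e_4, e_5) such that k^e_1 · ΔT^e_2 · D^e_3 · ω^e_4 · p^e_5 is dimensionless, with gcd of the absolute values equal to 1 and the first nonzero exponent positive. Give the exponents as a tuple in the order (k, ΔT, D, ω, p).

M: e_1·(1) + e_2·(0) + e_3·(0) + e_4·(0) + e_5·(1) = 0
L: e_1·(1) + e_2·(0) + e_3·(1) + e_4·(0) + e_5·(-1) = 0
T: e_1·(-3) + e_2·(0) + e_3·(0) + e_4·(-1) + e_5·(-2) = 0
Θ: e_1·(-1) + e_2·(1) + e_3·(0) + e_4·(0) + e_5·(0) = 0
Solving this homogeneous linear system for the smallest-integer solution (first nonzero entry positive) gives (1, 1, -2, -1, -1).

(1, 1, -2, -1, -1)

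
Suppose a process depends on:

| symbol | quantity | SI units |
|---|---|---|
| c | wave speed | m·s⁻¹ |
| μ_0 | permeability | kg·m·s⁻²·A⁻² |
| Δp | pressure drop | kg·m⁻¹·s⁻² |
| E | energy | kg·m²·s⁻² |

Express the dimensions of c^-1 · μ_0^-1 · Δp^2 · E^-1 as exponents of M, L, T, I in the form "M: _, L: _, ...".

Collect each base-dimension exponent across the product:
  M: −(0) − (1) + 2·(1) − (1) = 0
  L: −(1) − (1) + 2·(-1) − (2) = -6
  T: −(-1) − (-2) + 2·(-2) − (-2) = 1
  I: −(0) − (-2) + 2·(0) − (0) = 2
So the dimensions are [L⁻⁶ T I²].

M: 0, L: -6, T: 1, I: 2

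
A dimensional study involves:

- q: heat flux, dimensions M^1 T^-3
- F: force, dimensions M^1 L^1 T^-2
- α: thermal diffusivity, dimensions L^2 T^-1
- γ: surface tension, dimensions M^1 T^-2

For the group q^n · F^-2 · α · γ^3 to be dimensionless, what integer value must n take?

-1

Balance the M exponent: (1)·n from q, plus −2·(1) + (0) + 3·(1) = 1 from the rest, must sum to zero.
n + 1 = 0, so n = -1.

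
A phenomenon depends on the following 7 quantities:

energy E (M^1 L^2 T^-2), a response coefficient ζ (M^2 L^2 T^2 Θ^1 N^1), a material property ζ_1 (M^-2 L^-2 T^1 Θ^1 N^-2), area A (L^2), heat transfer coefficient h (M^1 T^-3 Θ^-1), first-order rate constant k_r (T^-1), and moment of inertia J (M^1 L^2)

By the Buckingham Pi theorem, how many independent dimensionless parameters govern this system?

There are 7 variables and 5 base dimensions (M, L, T, Θ, N).
The dimension matrix has rank 5.
Independent dimensionless groups: 7 − 5 = 2.

2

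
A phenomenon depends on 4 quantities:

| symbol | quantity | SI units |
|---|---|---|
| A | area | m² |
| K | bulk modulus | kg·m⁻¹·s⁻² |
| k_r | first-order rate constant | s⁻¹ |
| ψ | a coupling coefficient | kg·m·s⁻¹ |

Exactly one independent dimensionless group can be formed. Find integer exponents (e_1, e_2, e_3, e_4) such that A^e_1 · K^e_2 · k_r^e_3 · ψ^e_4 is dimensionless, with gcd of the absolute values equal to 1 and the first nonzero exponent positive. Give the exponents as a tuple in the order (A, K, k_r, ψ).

(1, 1, -1, -1)

M: e_1·(0) + e_2·(1) + e_3·(0) + e_4·(1) = 0
L: e_1·(2) + e_2·(-1) + e_3·(0) + e_4·(1) = 0
T: e_1·(0) + e_2·(-2) + e_3·(-1) + e_4·(-1) = 0
Solving this homogeneous linear system for the smallest-integer solution (first nonzero entry positive) gives (1, 1, -1, -1).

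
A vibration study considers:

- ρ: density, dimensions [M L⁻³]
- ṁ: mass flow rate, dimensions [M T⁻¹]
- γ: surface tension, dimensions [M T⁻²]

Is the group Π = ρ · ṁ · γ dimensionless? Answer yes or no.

Sum the exponent of each base dimension across the product:
  M: [ρ]_M + [ṁ]_M + [γ]_M = (1) + (1) + (1) = 3
  L: [ρ]_L + [ṁ]_L + [γ]_L = (-3) + (0) + (0) = -3
  T: [ρ]_T + [ṁ]_T + [γ]_T = (0) + (-1) + (-2) = -3
Net dimensions [M³ L⁻³ T⁻³] ≠ [1] — not dimensionless.

no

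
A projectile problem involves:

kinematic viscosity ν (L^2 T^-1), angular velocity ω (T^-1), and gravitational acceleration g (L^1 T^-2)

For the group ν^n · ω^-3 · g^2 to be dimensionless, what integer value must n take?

-1

Balance the L exponent: (2)·n from ν, plus −3·(0) + 2·(1) = 2 from the rest, must sum to zero.
2n + 2 = 0, so n = -1.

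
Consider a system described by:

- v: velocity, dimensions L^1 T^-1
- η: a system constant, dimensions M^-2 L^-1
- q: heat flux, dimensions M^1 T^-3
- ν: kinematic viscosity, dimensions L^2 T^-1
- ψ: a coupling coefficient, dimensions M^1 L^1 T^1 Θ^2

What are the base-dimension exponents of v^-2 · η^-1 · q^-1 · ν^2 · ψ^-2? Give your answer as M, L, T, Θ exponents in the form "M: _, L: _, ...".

Collect each base-dimension exponent across the product:
  M: −2·(0) − (-2) − (1) + 2·(0) − 2·(1) = -1
  L: −2·(1) − (-1) − (0) + 2·(2) − 2·(1) = 1
  T: −2·(-1) − (0) − (-3) + 2·(-1) − 2·(1) = 1
  Θ: −2·(0) − (0) − (0) + 2·(0) − 2·(2) = -4
So the dimensions are [M⁻¹ L T Θ⁻⁴].

M: -1, L: 1, T: 1, Θ: -4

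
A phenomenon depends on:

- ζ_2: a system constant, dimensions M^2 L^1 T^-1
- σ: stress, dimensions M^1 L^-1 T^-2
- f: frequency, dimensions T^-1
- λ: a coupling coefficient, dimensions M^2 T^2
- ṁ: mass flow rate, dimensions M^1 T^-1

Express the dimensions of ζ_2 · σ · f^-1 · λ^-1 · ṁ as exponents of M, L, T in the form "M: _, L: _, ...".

Collect each base-dimension exponent across the product:
  M: (2) + (1) − (0) − (2) + (1) = 2
  L: (1) + (-1) − (0) − (0) + (0) = 0
  T: (-1) + (-2) − (-1) − (2) + (-1) = -5
So the dimensions are [M² T⁻⁵].

M: 2, L: 0, T: -5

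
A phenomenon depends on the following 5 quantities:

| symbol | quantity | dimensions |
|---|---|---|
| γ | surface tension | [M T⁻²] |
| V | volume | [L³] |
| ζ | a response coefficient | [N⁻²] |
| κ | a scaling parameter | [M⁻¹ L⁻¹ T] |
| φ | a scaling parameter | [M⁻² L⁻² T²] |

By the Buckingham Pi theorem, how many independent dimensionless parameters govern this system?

1

There are 5 variables and 4 base dimensions (M, L, T, N).
The dimension matrix has rank 4.
Independent dimensionless groups: 5 − 4 = 1.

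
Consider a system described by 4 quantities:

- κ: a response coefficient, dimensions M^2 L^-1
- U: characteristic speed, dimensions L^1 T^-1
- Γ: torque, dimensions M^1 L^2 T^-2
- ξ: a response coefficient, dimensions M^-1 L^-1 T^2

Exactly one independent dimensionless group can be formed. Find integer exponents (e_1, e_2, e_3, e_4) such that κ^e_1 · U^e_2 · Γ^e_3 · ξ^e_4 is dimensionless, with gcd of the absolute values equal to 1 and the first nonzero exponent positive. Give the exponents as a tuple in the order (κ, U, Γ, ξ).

(1, 4, -1, 1)

M: e_1·(2) + e_2·(0) + e_3·(1) + e_4·(-1) = 0
L: e_1·(-1) + e_2·(1) + e_3·(2) + e_4·(-1) = 0
T: e_1·(0) + e_2·(-1) + e_3·(-2) + e_4·(2) = 0
Solving this homogeneous linear system for the smallest-integer solution (first nonzero entry positive) gives (1, 4, -1, 1).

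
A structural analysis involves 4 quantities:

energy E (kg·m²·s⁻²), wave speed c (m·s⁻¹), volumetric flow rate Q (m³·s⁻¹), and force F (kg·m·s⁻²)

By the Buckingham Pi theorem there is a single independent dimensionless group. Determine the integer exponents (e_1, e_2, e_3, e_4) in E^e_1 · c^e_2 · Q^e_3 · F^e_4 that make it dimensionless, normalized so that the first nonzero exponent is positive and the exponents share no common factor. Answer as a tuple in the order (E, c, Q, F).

(2, 1, -1, -2)

M: e_1·(1) + e_2·(0) + e_3·(0) + e_4·(1) = 0
L: e_1·(2) + e_2·(1) + e_3·(3) + e_4·(1) = 0
T: e_1·(-2) + e_2·(-1) + e_3·(-1) + e_4·(-2) = 0
Solving this homogeneous linear system for the smallest-integer solution (first nonzero entry positive) gives (2, 1, -1, -2).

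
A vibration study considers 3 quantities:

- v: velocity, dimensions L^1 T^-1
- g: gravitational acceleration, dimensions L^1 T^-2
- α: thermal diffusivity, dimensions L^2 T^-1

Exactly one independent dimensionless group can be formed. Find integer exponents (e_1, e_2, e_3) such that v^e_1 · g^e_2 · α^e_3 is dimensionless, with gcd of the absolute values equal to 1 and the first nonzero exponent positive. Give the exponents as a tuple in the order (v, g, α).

(3, -1, -1)

L: e_1·(1) + e_2·(1) + e_3·(2) = 0
T: e_1·(-1) + e_2·(-2) + e_3·(-1) = 0
Solving this homogeneous linear system for the smallest-integer solution (first nonzero entry positive) gives (3, -1, -1).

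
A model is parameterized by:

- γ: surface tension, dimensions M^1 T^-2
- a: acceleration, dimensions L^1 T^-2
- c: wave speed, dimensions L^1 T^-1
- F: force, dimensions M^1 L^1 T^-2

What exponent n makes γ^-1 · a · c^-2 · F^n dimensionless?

1

Balance the M exponent: (1)·n from F, plus −(1) + (0) − 2·(0) = -1 from the rest, must sum to zero.
n − 1 = 0, so n = 1.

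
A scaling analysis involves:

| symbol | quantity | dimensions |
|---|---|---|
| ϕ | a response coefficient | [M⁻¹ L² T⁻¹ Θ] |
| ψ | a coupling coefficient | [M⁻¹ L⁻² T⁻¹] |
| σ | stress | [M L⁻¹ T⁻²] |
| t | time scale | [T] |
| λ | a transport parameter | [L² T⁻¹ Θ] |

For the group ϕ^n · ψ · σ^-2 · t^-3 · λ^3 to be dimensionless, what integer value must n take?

-3

Balance the M exponent: (-1)·n from ϕ, plus (-1) − 2·(1) − 3·(0) + 3·(0) = -3 from the rest, must sum to zero.
−n − 3 = 0, so n = -3.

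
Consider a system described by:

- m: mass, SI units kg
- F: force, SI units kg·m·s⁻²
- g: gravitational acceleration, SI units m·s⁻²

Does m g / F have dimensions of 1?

Sum the exponent of each base dimension across the product:
  M: [m]_M − [F]_M + [g]_M = (1) − (1) + (0) = 0
  L: [m]_L − [F]_L + [g]_L = (0) − (1) + (1) = 0
  T: [m]_T − [F]_T + [g]_T = (0) − (-2) + (-2) = 0
  Θ: [m]_Θ − [F]_Θ + [g]_Θ = (0) − (0) + (0) = 0
All base exponents vanish — dimensionless.

yes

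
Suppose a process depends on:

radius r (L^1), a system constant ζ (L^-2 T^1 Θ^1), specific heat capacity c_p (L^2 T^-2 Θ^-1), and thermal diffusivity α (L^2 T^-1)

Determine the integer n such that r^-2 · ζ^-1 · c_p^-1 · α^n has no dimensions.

1

Balance the L exponent: (2)·n from α, plus −2·(1) − (-2) − (2) = -2 from the rest, must sum to zero.
2n − 2 = 0, so n = 1.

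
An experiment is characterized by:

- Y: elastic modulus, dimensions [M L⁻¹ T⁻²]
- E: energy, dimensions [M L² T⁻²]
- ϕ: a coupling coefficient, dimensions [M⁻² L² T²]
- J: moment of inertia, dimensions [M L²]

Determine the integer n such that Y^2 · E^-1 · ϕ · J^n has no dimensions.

1

Balance the M exponent: (1)·n from J, plus 2·(1) − (1) + (-2) = -1 from the rest, must sum to zero.
n − 1 = 0, so n = 1.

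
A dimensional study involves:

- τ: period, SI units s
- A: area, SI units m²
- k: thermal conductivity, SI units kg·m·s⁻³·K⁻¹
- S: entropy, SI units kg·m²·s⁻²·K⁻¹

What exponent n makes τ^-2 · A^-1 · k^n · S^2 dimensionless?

-2

Balance the M exponent: (1)·n from k, plus −2·(0) − (0) + 2·(1) = 2 from the rest, must sum to zero.
n + 2 = 0, so n = -2.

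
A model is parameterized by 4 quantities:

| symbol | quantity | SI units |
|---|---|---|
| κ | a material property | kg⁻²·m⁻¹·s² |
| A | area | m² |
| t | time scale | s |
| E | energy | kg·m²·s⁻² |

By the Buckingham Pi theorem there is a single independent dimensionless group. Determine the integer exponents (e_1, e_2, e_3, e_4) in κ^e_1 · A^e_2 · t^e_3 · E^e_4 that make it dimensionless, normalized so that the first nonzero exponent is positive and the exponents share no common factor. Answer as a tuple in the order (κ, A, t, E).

M: e_1·(-2) + e_2·(0) + e_3·(0) + e_4·(1) = 0
L: e_1·(-1) + e_2·(2) + e_3·(0) + e_4·(2) = 0
T: e_1·(2) + e_2·(0) + e_3·(1) + e_4·(-2) = 0
Solving this homogeneous linear system for the smallest-integer solution (first nonzero entry positive) gives (2, -3, 4, 4).

(2, -3, 4, 4)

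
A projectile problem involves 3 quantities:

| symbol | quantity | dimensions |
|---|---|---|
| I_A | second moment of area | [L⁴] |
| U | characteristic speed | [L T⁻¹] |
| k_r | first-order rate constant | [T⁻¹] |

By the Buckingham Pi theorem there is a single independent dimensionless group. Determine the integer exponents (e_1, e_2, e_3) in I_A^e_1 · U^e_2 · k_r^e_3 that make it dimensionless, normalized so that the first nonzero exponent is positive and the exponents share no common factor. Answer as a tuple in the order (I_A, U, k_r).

(1, -4, 4)

L: e_1·(4) + e_2·(1) + e_3·(0) = 0
T: e_1·(0) + e_2·(-1) + e_3·(-1) = 0
Solving this homogeneous linear system for the smallest-integer solution (first nonzero entry positive) gives (1, -4, 4).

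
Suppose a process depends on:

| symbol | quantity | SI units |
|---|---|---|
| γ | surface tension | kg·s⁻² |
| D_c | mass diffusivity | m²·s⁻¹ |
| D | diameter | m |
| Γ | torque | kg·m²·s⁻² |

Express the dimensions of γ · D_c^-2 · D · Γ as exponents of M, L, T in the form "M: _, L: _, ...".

M: 2, L: -1, T: -2

Collect each base-dimension exponent across the product:
  M: (1) − 2·(0) + (0) + (1) = 2
  L: (0) − 2·(2) + (1) + (2) = -1
  T: (-2) − 2·(-1) + (0) + (-2) = -2
So the dimensions are [M² L⁻¹ T⁻²].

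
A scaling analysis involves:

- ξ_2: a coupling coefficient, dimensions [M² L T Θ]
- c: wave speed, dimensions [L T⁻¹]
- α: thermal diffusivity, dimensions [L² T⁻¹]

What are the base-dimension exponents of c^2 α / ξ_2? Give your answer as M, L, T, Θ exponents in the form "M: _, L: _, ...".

M: -2, L: 3, T: -4, Θ: -1

Collect each base-dimension exponent across the product:
  M: −(2) + 2·(0) + (0) = -2
  L: −(1) + 2·(1) + (2) = 3
  T: −(1) + 2·(-1) + (-1) = -4
  Θ: −(1) + 2·(0) + (0) = -1
So the dimensions are [M⁻² L³ T⁻⁴ Θ⁻¹].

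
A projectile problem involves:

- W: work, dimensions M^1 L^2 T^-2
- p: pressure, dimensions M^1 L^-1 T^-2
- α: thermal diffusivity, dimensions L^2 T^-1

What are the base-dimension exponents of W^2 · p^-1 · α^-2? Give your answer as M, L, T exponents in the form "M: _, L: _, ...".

M: 1, L: 1, T: 0

Collect each base-dimension exponent across the product:
  M: 2·(1) − (1) − 2·(0) = 1
  L: 2·(2) − (-1) − 2·(2) = 1
  T: 2·(-2) − (-2) − 2·(-1) = 0
So the dimensions are [M L].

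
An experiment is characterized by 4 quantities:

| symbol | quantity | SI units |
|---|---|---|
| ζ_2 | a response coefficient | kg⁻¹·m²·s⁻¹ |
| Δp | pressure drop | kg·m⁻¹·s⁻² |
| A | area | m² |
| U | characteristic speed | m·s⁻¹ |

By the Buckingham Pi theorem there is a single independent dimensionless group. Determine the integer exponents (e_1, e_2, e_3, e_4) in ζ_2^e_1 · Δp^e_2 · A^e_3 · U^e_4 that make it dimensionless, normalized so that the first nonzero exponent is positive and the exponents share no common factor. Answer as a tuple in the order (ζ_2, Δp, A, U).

(1, 1, 1, -3)

M: e_1·(-1) + e_2·(1) + e_3·(0) + e_4·(0) = 0
L: e_1·(2) + e_2·(-1) + e_3·(2) + e_4·(1) = 0
T: e_1·(-1) + e_2·(-2) + e_3·(0) + e_4·(-1) = 0
Solving this homogeneous linear system for the smallest-integer solution (first nonzero entry positive) gives (1, 1, 1, -3).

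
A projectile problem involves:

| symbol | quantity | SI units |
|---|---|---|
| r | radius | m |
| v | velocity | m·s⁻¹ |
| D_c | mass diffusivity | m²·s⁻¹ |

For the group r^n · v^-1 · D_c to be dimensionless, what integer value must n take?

Balance the L exponent: (1)·n from r, plus −(1) + (2) = 1 from the rest, must sum to zero.
n + 1 = 0, so n = -1.

-1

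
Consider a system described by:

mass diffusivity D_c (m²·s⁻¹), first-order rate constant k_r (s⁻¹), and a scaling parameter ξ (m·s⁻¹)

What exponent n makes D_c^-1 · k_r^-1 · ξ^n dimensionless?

2

Balance the L exponent: (1)·n from ξ, plus −(2) − (0) = -2 from the rest, must sum to zero.
n − 2 = 0, so n = 2.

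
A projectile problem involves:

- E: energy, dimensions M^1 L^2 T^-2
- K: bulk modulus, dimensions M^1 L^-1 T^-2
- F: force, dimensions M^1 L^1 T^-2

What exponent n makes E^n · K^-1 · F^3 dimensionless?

-2

Balance the M exponent: (1)·n from E, plus −(1) + 3·(1) = 2 from the rest, must sum to zero.
n + 2 = 0, so n = -2.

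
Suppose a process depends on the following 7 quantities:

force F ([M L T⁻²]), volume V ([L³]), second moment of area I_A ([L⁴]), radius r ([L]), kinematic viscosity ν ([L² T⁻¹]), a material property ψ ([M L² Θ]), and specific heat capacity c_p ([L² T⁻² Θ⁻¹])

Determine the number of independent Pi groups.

There are 7 variables and 4 base dimensions (M, L, T, Θ).
The dimension matrix has rank 4.
Independent dimensionless groups: 7 − 4 = 3.

3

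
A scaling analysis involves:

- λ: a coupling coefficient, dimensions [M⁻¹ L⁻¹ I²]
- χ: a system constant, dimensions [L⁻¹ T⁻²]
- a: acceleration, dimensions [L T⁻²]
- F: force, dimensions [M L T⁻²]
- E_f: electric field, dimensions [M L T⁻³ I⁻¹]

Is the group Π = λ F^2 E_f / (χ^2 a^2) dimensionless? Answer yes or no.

no

Sum the exponent of each base dimension across the product:
  M: [λ]_M − 2·[χ]_M − 2·[a]_M + 2·[F]_M + [E_f]_M = (-1) − 2·(0) − 2·(0) + 2·(1) + (1) = 2
  L: [λ]_L − 2·[χ]_L − 2·[a]_L + 2·[F]_L + [E_f]_L = (-1) − 2·(-1) − 2·(1) + 2·(1) + (1) = 2
  T: [λ]_T − 2·[χ]_T − 2·[a]_T + 2·[F]_T + [E_f]_T = (0) − 2·(-2) − 2·(-2) + 2·(-2) + (-3) = 1
  I: [λ]_I − 2·[χ]_I − 2·[a]_I + 2·[F]_I + [E_f]_I = (2) − 2·(0) − 2·(0) + 2·(0) + (-1) = 1
Net dimensions [M² L² T I] ≠ [1] — not dimensionless.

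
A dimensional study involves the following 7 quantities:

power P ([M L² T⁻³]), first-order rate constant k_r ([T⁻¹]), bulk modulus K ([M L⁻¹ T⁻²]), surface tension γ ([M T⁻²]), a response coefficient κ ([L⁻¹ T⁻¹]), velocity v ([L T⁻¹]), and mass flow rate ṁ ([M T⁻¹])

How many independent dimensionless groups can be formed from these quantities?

There are 7 variables and 3 base dimensions (M, L, T).
The dimension matrix has rank 3.
Independent dimensionless groups: 7 − 3 = 4.

4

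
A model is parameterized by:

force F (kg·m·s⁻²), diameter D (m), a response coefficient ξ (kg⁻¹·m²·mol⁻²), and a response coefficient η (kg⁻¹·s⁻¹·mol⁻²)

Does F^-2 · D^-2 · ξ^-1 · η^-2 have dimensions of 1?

no

Sum the exponent of each base dimension across the product:
  M: −2·[F]_M − 2·[D]_M − [ξ]_M − 2·[η]_M = −2·(1) − 2·(0) − (-1) − 2·(-1) = 1
  L: −2·[F]_L − 2·[D]_L − [ξ]_L − 2·[η]_L = −2·(1) − 2·(1) − (2) − 2·(0) = -6
  T: −2·[F]_T − 2·[D]_T − [ξ]_T − 2·[η]_T = −2·(-2) − 2·(0) − (0) − 2·(-1) = 6
  N: −2·[F]_N − 2·[D]_N − [ξ]_N − 2·[η]_N = −2·(0) − 2·(0) − (-2) − 2·(-2) = 6
Net dimensions [M L⁻⁶ T⁶ N⁶] ≠ [1] — not dimensionless.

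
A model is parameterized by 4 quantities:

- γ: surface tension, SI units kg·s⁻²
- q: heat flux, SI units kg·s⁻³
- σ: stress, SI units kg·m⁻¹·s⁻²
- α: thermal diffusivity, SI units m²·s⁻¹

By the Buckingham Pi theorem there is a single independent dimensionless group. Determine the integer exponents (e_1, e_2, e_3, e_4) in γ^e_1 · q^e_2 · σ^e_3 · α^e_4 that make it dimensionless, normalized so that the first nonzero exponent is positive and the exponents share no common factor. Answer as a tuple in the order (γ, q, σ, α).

(1, 1, -2, -1)

M: e_1·(1) + e_2·(1) + e_3·(1) + e_4·(0) = 0
L: e_1·(0) + e_2·(0) + e_3·(-1) + e_4·(2) = 0
T: e_1·(-2) + e_2·(-3) + e_3·(-2) + e_4·(-1) = 0
Solving this homogeneous linear system for the smallest-integer solution (first nonzero entry positive) gives (1, 1, -2, -1).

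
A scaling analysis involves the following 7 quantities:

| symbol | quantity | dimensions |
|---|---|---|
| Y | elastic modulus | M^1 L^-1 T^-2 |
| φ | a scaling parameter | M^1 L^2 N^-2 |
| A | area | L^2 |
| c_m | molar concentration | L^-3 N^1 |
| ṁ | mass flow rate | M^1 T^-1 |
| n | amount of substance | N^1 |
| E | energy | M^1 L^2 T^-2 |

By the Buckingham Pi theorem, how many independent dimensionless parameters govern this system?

There are 7 variables and 4 base dimensions (M, L, T, N).
The dimension matrix has rank 4.
Independent dimensionless groups: 7 − 4 = 3.

3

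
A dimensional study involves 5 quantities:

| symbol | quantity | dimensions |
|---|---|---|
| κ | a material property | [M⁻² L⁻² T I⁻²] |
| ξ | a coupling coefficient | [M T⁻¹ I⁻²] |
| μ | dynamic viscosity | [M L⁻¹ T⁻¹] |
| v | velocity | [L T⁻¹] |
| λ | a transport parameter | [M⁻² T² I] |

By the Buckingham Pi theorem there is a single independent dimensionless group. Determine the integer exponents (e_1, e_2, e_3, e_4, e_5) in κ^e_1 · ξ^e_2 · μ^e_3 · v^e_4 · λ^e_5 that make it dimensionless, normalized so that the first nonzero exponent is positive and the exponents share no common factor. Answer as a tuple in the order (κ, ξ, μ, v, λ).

M: e_1·(-2) + e_2·(1) + e_3·(1) + e_4·(0) + e_5·(-2) = 0
L: e_1·(-2) + e_2·(0) + e_3·(-1) + e_4·(1) + e_5·(0) = 0
T: e_1·(1) + e_2·(-1) + e_3·(-1) + e_4·(-1) + e_5·(2) = 0
I: e_1·(-2) + e_2·(-2) + e_3·(0) + e_4·(0) + e_5·(1) = 0
Solving this homogeneous linear system for the smallest-integer solution (first nonzero entry positive) gives (1, -3, -3, -1, -4).

(1, -3, -3, -1, -4)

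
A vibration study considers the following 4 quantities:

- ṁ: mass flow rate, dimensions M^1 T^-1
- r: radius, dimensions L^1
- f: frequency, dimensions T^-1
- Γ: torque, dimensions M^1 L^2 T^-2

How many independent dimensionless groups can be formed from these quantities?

There are 4 variables and 3 base dimensions (M, L, T).
The dimension matrix has rank 3.
Independent dimensionless groups: 4 − 3 = 1.

1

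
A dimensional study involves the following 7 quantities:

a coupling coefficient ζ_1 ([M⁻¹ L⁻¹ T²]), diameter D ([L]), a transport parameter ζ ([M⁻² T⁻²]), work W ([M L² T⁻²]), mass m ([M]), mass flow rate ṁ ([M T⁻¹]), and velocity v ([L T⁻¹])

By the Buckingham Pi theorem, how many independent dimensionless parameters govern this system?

4

There are 7 variables and 3 base dimensions (M, L, T).
The dimension matrix has rank 3.
Independent dimensionless groups: 7 − 3 = 4.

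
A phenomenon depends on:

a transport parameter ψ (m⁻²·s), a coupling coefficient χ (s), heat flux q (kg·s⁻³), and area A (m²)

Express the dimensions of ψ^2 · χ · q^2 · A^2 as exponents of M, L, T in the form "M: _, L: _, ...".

M: 2, L: 0, T: -3

Collect each base-dimension exponent across the product:
  M: 2·(0) + (0) + 2·(1) + 2·(0) = 2
  L: 2·(-2) + (0) + 2·(0) + 2·(2) = 0
  T: 2·(1) + (1) + 2·(-3) + 2·(0) = -3
So the dimensions are [M² T⁻³].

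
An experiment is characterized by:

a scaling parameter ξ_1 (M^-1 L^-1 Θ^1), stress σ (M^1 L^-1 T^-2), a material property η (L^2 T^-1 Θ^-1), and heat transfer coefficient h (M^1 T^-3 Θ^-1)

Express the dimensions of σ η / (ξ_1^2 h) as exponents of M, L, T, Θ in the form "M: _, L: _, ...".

Collect each base-dimension exponent across the product:
  M: −2·(-1) + (1) + (0) − (1) = 2
  L: −2·(-1) + (-1) + (2) − (0) = 3
  T: −2·(0) + (-2) + (-1) − (-3) = 0
  Θ: −2·(1) + (0) + (-1) − (-1) = -2
So the dimensions are [M² L³ Θ⁻²].

M: 2, L: 3, T: 0, Θ: -2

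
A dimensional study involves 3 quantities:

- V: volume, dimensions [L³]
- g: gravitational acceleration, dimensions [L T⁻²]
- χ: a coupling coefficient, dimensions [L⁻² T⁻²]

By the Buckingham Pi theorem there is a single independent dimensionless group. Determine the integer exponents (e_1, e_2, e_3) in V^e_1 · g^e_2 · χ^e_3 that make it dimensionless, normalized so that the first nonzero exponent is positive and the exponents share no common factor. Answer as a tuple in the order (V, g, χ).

L: e_1·(3) + e_2·(1) + e_3·(-2) = 0
T: e_1·(0) + e_2·(-2) + e_3·(-2) = 0
Solving this homogeneous linear system for the smallest-integer solution (first nonzero entry positive) gives (1, -1, 1).

(1, -1, 1)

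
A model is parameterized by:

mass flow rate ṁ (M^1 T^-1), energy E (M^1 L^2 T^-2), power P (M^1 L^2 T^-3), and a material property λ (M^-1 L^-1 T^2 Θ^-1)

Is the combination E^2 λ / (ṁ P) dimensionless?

Sum the exponent of each base dimension across the product:
  M: −[ṁ]_M + 2·[E]_M − [P]_M + [λ]_M = −(1) + 2·(1) − (1) + (-1) = -1
  L: −[ṁ]_L + 2·[E]_L − [P]_L + [λ]_L = −(0) + 2·(2) − (2) + (-1) = 1
  T: −[ṁ]_T + 2·[E]_T − [P]_T + [λ]_T = −(-1) + 2·(-2) − (-3) + (2) = 2
  Θ: −[ṁ]_Θ + 2·[E]_Θ − [P]_Θ + [λ]_Θ = −(0) + 2·(0) − (0) + (-1) = -1
Net dimensions [M⁻¹ L T² Θ⁻¹] ≠ [1] — not dimensionless.

no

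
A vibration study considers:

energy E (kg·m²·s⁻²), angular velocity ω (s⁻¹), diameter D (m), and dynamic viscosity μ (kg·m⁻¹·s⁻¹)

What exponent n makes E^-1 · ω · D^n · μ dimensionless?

3

Balance the L exponent: (1)·n from D, plus −(2) + (0) + (-1) = -3 from the rest, must sum to zero.
n − 3 = 0, so n = 3.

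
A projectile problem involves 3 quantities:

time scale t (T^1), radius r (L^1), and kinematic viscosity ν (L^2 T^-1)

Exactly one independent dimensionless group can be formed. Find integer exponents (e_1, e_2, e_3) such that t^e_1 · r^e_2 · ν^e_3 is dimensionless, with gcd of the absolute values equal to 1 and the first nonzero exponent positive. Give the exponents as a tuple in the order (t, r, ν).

L: e_1·(0) + e_2·(1) + e_3·(2) = 0
T: e_1·(1) + e_2·(0) + e_3·(-1) = 0
Solving this homogeneous linear system for the smallest-integer solution (first nonzero entry positive) gives (1, -2, 1).

(1, -2, 1)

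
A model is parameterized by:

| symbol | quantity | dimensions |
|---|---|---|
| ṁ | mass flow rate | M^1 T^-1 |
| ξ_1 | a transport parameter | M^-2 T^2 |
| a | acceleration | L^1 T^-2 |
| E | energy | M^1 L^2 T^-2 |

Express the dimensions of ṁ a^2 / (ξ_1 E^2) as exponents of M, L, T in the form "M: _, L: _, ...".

Collect each base-dimension exponent across the product:
  M: (1) − (-2) + 2·(0) − 2·(1) = 1
  L: (0) − (0) + 2·(1) − 2·(2) = -2
  T: (-1) − (2) + 2·(-2) − 2·(-2) = -3
So the dimensions are [M L⁻² T⁻³].

M: 1, L: -2, T: -3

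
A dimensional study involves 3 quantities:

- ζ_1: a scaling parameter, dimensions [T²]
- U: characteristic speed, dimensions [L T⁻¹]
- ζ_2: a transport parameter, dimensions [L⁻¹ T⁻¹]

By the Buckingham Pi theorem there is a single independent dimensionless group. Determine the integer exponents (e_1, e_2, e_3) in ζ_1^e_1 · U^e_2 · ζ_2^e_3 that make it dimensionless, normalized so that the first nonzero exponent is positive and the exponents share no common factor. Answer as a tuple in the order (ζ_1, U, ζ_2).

(1, 1, 1)

L: e_1·(0) + e_2·(1) + e_3·(-1) = 0
T: e_1·(2) + e_2·(-1) + e_3·(-1) = 0
Solving this homogeneous linear system for the smallest-integer solution (first nonzero entry positive) gives (1, 1, 1).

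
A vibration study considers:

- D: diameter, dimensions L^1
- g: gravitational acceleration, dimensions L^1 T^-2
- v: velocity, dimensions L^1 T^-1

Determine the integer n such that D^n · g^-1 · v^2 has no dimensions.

Balance the L exponent: (1)·n from D, plus −(1) + 2·(1) = 1 from the rest, must sum to zero.
n + 1 = 0, so n = -1.

-1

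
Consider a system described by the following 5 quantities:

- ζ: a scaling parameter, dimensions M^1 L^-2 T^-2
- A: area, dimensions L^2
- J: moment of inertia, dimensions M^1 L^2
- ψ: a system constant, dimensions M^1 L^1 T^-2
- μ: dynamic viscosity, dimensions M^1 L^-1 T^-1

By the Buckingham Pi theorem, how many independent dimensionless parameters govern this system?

2

There are 5 variables and 3 base dimensions (M, L, T).
The dimension matrix has rank 3.
Independent dimensionless groups: 5 − 3 = 2.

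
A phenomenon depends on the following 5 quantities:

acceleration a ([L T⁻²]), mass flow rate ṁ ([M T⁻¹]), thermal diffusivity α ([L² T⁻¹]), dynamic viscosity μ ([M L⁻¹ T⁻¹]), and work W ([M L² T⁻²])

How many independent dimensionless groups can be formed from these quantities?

There are 5 variables and 3 base dimensions (M, L, T).
The dimension matrix has rank 3.
Independent dimensionless groups: 5 − 3 = 2.

2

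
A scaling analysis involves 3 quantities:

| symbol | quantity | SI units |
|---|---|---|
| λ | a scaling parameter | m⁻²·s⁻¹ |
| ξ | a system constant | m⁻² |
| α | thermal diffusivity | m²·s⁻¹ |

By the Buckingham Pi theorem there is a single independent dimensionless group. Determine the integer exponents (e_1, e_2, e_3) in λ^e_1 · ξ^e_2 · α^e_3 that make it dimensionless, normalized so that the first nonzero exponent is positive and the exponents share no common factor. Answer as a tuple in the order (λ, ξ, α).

L: e_1·(-2) + e_2·(-2) + e_3·(2) = 0
T: e_1·(-1) + e_2·(0) + e_3·(-1) = 0
Solving this homogeneous linear system for the smallest-integer solution (first nonzero entry positive) gives (1, -2, -1).

(1, -2, -1)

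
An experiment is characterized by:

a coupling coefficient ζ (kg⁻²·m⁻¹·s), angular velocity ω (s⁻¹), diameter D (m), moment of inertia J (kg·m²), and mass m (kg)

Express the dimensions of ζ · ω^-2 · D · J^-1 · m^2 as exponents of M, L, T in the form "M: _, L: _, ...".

M: -1, L: -2, T: 3

Collect each base-dimension exponent across the product:
  M: (-2) − 2·(0) + (0) − (1) + 2·(1) = -1
  L: (-1) − 2·(0) + (1) − (2) + 2·(0) = -2
  T: (1) − 2·(-1) + (0) − (0) + 2·(0) = 3
So the dimensions are [M⁻¹ L⁻² T³].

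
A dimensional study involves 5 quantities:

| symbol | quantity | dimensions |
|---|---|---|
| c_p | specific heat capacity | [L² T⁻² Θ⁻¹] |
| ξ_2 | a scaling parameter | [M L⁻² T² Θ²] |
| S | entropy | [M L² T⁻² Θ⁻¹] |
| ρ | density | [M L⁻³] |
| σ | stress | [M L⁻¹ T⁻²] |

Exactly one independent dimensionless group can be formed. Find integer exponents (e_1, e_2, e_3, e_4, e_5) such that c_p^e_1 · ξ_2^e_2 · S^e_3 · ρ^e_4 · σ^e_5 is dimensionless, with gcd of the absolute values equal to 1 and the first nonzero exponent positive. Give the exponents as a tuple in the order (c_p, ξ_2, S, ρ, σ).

(3, 1, -1, 1, -1)

M: e_1·(0) + e_2·(1) + e_3·(1) + e_4·(1) + e_5·(1) = 0
L: e_1·(2) + e_2·(-2) + e_3·(2) + e_4·(-3) + e_5·(-1) = 0
T: e_1·(-2) + e_2·(2) + e_3·(-2) + e_4·(0) + e_5·(-2) = 0
Θ: e_1·(-1) + e_2·(2) + e_3·(-1) + e_4·(0) + e_5·(0) = 0
Solving this homogeneous linear system for the smallest-integer solution (first nonzero entry positive) gives (3, 1, -1, 1, -1).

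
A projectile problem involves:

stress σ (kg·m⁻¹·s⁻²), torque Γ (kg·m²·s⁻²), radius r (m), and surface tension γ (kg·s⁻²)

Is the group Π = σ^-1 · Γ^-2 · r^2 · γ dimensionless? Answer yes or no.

no

Sum the exponent of each base dimension across the product:
  M: −[σ]_M − 2·[Γ]_M + 2·[r]_M + [γ]_M = −(1) − 2·(1) + 2·(0) + (1) = -2
  L: −[σ]_L − 2·[Γ]_L + 2·[r]_L + [γ]_L = −(-1) − 2·(2) + 2·(1) + (0) = -1
  T: −[σ]_T − 2·[Γ]_T + 2·[r]_T + [γ]_T = −(-2) − 2·(-2) + 2·(0) + (-2) = 4
Net dimensions [M⁻² L⁻¹ T⁴] ≠ [1] — not dimensionless.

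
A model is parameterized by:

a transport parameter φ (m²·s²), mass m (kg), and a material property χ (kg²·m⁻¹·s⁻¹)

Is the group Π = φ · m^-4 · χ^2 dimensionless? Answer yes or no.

yes

Sum the exponent of each base dimension across the product:
  M: [φ]_M − 4·[m]_M + 2·[χ]_M = (0) − 4·(1) + 2·(2) = 0
  L: [φ]_L − 4·[m]_L + 2·[χ]_L = (2) − 4·(0) + 2·(-1) = 0
  T: [φ]_T − 4·[m]_T + 2·[χ]_T = (2) − 4·(0) + 2·(-1) = 0
All base exponents vanish — dimensionless.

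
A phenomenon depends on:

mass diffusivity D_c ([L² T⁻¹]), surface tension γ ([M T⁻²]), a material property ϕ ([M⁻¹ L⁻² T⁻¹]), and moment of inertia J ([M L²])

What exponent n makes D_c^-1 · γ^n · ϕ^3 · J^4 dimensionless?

-1

Balance the M exponent: (1)·n from γ, plus −(0) + 3·(-1) + 4·(1) = 1 from the rest, must sum to zero.
n + 1 = 0, so n = -1.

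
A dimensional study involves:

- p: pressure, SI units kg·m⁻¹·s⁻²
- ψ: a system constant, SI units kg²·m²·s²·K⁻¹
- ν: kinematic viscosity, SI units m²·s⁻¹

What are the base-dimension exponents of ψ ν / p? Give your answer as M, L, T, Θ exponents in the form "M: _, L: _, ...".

Collect each base-dimension exponent across the product:
  M: −(1) + (2) + (0) = 1
  L: −(-1) + (2) + (2) = 5
  T: −(-2) + (2) + (-1) = 3
  Θ: −(0) + (-1) + (0) = -1
So the dimensions are [M L⁵ T³ Θ⁻¹].

M: 1, L: 5, T: 3, Θ: -1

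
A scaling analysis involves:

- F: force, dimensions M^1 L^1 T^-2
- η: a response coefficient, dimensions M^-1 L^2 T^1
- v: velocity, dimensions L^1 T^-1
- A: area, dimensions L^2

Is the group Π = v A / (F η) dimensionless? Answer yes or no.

Sum the exponent of each base dimension across the product:
  M: −[F]_M − [η]_M + [v]_M + [A]_M = −(1) − (-1) + (0) + (0) = 0
  L: −[F]_L − [η]_L + [v]_L + [A]_L = −(1) − (2) + (1) + (2) = 0
  T: −[F]_T − [η]_T + [v]_T + [A]_T = −(-2) − (1) + (-1) + (0) = 0
All base exponents vanish — dimensionless.

yes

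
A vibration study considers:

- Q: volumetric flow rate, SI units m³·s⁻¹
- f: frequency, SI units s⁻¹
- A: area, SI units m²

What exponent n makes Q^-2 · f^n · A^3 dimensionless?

Balance the T exponent: (-1)·n from f, plus −2·(-1) + 3·(0) = 2 from the rest, must sum to zero.
−n + 2 = 0, so n = 2.

2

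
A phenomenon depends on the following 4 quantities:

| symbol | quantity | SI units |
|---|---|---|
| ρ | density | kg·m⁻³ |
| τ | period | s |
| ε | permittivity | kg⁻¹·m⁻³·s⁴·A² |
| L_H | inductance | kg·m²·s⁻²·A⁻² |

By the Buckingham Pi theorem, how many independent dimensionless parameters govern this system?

0

There are 4 variables and 4 base dimensions (M, L, T, I).
The dimension matrix has rank 4.
Independent dimensionless groups: 4 − 4 = 0.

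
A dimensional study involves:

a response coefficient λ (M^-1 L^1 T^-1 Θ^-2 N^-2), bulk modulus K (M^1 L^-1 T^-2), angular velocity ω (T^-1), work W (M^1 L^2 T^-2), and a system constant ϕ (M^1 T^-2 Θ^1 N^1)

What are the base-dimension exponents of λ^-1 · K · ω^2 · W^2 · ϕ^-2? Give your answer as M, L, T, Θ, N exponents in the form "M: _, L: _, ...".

M: 2, L: 2, T: -3, Θ: 0, N: 0

Collect each base-dimension exponent across the product:
  M: −(-1) + (1) + 2·(0) + 2·(1) − 2·(1) = 2
  L: −(1) + (-1) + 2·(0) + 2·(2) − 2·(0) = 2
  T: −(-1) + (-2) + 2·(-1) + 2·(-2) − 2·(-2) = -3
  Θ: −(-2) + (0) + 2·(0) + 2·(0) − 2·(1) = 0
  N: −(-2) + (0) + 2·(0) + 2·(0) − 2·(1) = 0
So the dimensions are [M² L² T⁻³].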